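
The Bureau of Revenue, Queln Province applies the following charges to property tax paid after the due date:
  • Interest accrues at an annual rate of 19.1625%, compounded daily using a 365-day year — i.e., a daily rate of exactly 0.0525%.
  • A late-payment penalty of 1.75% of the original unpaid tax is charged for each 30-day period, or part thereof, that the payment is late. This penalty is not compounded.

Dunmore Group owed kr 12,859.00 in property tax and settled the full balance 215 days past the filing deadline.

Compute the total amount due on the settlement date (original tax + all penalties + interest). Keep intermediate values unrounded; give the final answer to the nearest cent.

Penalty periods: ⌈215/30⌉ = 8; penalty = 8 × 1.75% × kr 12,859.00 = kr 1,800.26
Interest: kr 12,859.00 × ((1 + 0.000525)^215 − 1) = kr 12,859.00 × 0.11945883… = kr 1,536.1211…
Total = kr 12,859.00 + kr 1,800.2600 + kr 1,536.1211… = kr 16,195.38

kr 16,195.38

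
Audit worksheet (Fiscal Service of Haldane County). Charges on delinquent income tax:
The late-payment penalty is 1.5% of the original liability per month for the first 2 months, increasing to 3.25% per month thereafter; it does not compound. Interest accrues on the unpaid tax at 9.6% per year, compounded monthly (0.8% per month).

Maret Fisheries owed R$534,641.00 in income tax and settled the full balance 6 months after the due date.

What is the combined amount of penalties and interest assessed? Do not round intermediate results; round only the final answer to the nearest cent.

R$111,724.09

Penalty, months 1–2: 2 × 1.5% × R$534,641.00 = R$16,039.23
Penalty, months 3–6: 4 × 3.25% × R$534,641.00 = R$69,503.33
Interest: R$534,641.00 × ((1 + 0.008)^6 − 1) = R$534,641.00 × 0.0489703… = R$26,181.5310…
Penalties + interest = R$85,542.5600 + R$26,181.5310… = R$111,724.09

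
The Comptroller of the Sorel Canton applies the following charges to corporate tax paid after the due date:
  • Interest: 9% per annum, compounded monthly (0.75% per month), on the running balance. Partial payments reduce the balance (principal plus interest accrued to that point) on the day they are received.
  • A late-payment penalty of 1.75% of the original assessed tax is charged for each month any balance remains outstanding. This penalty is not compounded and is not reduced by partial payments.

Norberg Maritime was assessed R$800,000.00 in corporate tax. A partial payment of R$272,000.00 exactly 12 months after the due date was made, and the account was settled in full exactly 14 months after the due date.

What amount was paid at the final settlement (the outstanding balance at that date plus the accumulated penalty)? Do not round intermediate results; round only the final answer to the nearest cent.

R$808,125.12

Balance at month 12: R$800,000.0000 × (1 + 0.0075)^12 = R$875,045.5181…
After R$272,000.00 payment: R$875,045.5181… − R$272,000.00 = R$603,045.5181…
Balance at month 14: R$603,045.5181… × (1 + 0.0075)^2 = R$612,125.1222…
Penalty: 14 × 1.75% × R$800,000.00 = R$196,000.00
Final settlement = outstanding balance + penalty = R$612,125.1222… + R$196,000.00 = R$808,125.12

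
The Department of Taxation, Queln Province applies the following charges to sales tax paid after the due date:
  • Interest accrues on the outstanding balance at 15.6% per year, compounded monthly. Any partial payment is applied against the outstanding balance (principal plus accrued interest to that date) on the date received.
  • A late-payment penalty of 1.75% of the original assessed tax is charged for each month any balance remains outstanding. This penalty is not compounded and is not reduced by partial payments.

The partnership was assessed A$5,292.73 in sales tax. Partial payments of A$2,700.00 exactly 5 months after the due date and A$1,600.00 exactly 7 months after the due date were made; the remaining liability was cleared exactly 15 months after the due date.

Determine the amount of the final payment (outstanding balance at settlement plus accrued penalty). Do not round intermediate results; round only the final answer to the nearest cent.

A$2,967.14

Monthly rate = 15.6% ÷ 12 = 1.3%
Balance at month 5: A$5,292.7300 × (1 + 0.013)^5 = A$5,645.8192…
After A$2,700.00 payment: A$5,645.8192… − A$2,700.00 = A$2,945.8192…
Balance at month 7: A$2,945.8192… × (1 + 0.013)^2 = A$3,022.9083…
After A$1,600.00 payment: A$3,022.9083… − A$1,600.00 = A$1,422.9083…
Balance at month 15: A$1,422.9083… × (1 + 0.013)^8 = A$1,577.8020…
Penalty: 15 × 1.75% × A$5,292.73 = A$1,389.34…
Final settlement = outstanding balance + penalty = A$1,577.8020… + A$1,389.34… = A$2,967.14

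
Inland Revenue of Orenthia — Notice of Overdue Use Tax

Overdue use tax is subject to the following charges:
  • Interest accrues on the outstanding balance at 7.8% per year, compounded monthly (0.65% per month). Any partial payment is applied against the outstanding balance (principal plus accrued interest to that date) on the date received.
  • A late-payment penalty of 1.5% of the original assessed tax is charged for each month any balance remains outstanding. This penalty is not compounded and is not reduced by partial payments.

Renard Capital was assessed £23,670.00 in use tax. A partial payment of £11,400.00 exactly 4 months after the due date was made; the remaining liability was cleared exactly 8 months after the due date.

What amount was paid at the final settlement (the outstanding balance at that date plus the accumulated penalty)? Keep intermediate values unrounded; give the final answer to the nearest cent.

Balance at month 4: £23,670.0000 × (1 + 0.0065)^4 = £24,291.4464…
After £11,400.00 payment: £24,291.4464… − £11,400.00 = £12,891.4464…
Balance at month 8: £12,891.4464… × (1 + 0.0065)^4 = £13,229.9062…
Penalty: 8 × 1.5% × £23,670.00 = £2,840.40
Final settlement = outstanding balance + penalty = £13,229.9062… + £2,840.40 = £16,070.31

£16,070.31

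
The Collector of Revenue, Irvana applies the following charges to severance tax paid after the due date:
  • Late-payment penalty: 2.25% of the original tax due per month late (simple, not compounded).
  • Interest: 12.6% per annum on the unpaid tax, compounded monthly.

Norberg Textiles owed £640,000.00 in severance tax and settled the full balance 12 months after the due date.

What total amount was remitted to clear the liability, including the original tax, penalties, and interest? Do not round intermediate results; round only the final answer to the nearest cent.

Late-payment penalty = 2.25% × £640,000.00 × 12 mo = £172,800.00
Interest (12.6%/yr ÷ 12 = 1.05%/month): £640,000.00 × ((1 + 0.0105)^12 − 1) = £85,463.8698…
Total = £640,000.00 + £172,800.0000 + £85,463.8698… = £898,263.87

£898,263.87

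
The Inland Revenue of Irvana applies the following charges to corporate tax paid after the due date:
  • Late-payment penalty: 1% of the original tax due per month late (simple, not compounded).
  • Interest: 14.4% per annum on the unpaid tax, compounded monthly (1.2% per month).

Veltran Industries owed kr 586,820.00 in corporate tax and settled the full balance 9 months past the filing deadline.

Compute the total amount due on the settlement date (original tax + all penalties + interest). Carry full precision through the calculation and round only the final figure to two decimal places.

Late-payment penalty: 9 × 1% × kr 586,820.00 = kr 52,813.80
Interest: kr 586,820.00 × ((1 + 0.012)^9 − 1) = kr 586,820.00 × 0.1133318… = kr 66,505.3647…
Total = kr 586,820.00 + kr 52,813.8000 + kr 66,505.3647… = kr 706,139.16

kr 706,139.16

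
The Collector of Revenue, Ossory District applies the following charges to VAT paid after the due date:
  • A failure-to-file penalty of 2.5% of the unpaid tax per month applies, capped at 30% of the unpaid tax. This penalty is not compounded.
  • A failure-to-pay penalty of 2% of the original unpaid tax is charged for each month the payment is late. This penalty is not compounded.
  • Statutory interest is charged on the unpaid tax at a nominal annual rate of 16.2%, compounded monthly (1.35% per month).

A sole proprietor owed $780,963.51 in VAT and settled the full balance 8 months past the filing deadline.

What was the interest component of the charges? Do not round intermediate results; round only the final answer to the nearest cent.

Interest: $780,963.51 × ((1 + 0.0135)^8 − 1) = $780,963.51 × 0.1132431… = $88,438.7533…

$88,438.75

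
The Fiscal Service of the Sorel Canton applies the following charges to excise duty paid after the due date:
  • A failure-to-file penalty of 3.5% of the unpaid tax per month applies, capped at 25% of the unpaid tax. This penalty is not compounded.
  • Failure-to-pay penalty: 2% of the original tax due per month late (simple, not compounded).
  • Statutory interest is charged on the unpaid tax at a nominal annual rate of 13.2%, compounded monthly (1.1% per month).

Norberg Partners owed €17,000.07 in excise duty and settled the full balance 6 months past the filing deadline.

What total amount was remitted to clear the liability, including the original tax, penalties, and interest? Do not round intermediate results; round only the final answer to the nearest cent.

€23,763.41

Failure-to-file: 6 × 3.5% × €17,000.07 = €3,570.01… (under the 25% cap)
Failure-to-pay penalty: 6 × 2% × €17,000.07 = €2,040.01…
Interest: €17,000.07 × ((1 + 0.011)^6 − 1) = €17,000.07 × 0.0678418… = €1,153.3160…
Total = €17,000.07 + €5,610.0231 + €1,153.3160… = €23,763.41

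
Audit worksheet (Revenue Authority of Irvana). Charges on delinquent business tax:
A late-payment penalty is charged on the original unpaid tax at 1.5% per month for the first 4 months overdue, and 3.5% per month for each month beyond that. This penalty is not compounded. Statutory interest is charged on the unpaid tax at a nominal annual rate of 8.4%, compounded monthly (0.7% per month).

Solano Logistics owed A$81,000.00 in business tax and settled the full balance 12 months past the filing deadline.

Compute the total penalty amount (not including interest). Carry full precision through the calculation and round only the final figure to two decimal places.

Penalty, months 1–4: 4 × 1.5% × A$81,000.00 = A$4,860.00
Penalty, months 5–12: 8 × 3.5% × A$81,000.00 = A$22,680.00
Total penalty = A$4,860.00 + A$22,680.00 = A$27,540.00

A$27,540.00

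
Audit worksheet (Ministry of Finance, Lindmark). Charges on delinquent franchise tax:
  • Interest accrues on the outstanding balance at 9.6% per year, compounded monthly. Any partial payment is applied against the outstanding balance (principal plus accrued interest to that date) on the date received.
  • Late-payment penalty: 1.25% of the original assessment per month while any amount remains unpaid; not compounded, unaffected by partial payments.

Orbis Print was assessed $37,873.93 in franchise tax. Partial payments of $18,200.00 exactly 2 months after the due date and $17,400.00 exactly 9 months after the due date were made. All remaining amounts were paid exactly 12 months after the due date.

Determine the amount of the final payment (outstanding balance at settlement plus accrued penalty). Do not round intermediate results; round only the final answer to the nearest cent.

Monthly rate = 9.6% ÷ 12 = 0.8%
Balance at month 2: $37,873.9300 × (1 + 0.008)^2 = $38,482.3368…
After $18,200.00 payment: $38,482.3368… − $18,200.00 = $20,282.3368…
Balance at month 9: $20,282.3368… × (1 + 0.008)^7 = $21,445.7735…
After $17,400.00 payment: $21,445.7735… − $17,400.00 = $4,045.7735…
Balance at month 12: $4,045.7735… × (1 + 0.008)^3 = $4,143.6509…
Penalty: 12 × 1.25% × $37,873.93 = $5,681.09…
Final settlement = outstanding balance + penalty = $4,143.6509… + $5,681.09… = $9,824.74

$9,824.74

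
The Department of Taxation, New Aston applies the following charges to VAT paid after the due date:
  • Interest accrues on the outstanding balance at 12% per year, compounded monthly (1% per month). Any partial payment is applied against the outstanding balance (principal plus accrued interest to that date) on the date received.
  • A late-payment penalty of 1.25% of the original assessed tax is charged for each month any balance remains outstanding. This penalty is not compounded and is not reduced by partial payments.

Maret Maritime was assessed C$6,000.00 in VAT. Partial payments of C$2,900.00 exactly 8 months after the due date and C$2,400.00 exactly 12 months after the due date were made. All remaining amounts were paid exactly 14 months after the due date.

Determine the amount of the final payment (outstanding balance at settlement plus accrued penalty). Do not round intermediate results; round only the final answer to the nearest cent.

Balance at month 8: C$6,000.0000 × (1 + 0.01)^8 = C$6,497.1402…
After C$2,900.00 payment: C$6,497.1402… − C$2,900.00 = C$3,597.1402…
Balance at month 12: C$3,597.1402… × (1 + 0.01)^4 = C$3,743.1986…
After C$2,400.00 payment: C$3,743.1986… − C$2,400.00 = C$1,343.1986…
Balance at month 14: C$1,343.1986… × (1 + 0.01)^2 = C$1,370.1968…
Penalty: 14 × 1.25% × C$6,000.00 = C$1,050.00
Final settlement = outstanding balance + penalty = C$1,370.1968… + C$1,050.00 = C$2,420.20

C$2,420.20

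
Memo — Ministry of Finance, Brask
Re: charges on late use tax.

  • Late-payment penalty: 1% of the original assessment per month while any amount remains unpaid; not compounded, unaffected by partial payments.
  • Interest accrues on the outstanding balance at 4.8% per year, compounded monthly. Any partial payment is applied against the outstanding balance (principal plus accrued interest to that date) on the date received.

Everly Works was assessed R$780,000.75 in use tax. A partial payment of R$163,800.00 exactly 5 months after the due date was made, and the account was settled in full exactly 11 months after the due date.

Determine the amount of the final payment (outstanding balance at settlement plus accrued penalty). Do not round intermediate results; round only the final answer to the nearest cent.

Monthly rate = 4.8% ÷ 12 = 0.4%
Balance at month 5: R$780,000.7500 × (1 + 0.004)^5 = R$795,726.0653…
After R$163,800.00 payment: R$795,726.0653… − R$163,800.00 = R$631,926.0653…
Balance at month 11: R$631,926.0653… × (1 + 0.004)^6 = R$647,244.7644…
Penalty: 11 × 1% × R$780,000.75 = R$85,800.08…
Final settlement = outstanding balance + penalty = R$647,244.7644… + R$85,800.08… = R$733,044.85

R$733,044.85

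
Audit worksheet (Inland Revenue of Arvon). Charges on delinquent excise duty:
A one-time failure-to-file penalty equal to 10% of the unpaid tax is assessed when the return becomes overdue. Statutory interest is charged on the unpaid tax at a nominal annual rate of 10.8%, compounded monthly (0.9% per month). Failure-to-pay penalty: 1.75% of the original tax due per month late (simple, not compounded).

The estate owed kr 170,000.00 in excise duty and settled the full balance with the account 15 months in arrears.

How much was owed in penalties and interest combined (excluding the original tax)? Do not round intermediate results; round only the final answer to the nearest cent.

Failure-to-file penalty: 10% × kr 170,000.00 = kr 17,000.00
Failure-to-pay penalty: 15 × 1.75% × kr 170,000.00 = kr 44,625.00
Interest: kr 170,000.00 × ((1 + 0.009)^15 − 1) = kr 170,000.00 × 0.1438458… = kr 24,453.7912…
Penalties + interest = kr 61,625.0000 + kr 24,453.7912… = kr 86,078.79

kr 86,078.79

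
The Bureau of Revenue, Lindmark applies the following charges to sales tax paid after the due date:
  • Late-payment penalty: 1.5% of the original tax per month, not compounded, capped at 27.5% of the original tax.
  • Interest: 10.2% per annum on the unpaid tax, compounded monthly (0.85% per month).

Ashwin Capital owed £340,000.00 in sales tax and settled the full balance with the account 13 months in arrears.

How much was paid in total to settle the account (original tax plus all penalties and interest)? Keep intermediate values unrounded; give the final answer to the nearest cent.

Penalty: 13 × 1.5% × £340,000.00 = £66,300.00 (below the 27.5% cap of £93,500.00)
Interest: £340,000.00 × ((1 + 0.0085)^13 − 1) = £340,000.00 × 0.1163149… = £39,547.0761…
Total = £340,000.00 + £66,300.0000 + £39,547.0761… = £445,847.08

£445,847.08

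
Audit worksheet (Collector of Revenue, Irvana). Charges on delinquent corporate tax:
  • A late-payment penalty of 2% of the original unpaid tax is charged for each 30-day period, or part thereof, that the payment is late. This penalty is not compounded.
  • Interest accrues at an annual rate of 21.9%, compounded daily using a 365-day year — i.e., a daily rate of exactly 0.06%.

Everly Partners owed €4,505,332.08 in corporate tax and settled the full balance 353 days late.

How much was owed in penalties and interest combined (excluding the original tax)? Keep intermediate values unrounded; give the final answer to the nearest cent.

Penalty periods: ⌈353/30⌉ = 12; penalty = 12 × 2% × €4,505,332.08 = €1,081,279.70…
Interest: €4,505,332.08 × ((1 + 0.0006)^353 − 1) = €4,505,332.08 × 0.23582218… = €1,062,457.2552…
Penalties + interest = €1,081,279.6992 + €1,062,457.2552… = €2,143,736.95

€2,143,736.95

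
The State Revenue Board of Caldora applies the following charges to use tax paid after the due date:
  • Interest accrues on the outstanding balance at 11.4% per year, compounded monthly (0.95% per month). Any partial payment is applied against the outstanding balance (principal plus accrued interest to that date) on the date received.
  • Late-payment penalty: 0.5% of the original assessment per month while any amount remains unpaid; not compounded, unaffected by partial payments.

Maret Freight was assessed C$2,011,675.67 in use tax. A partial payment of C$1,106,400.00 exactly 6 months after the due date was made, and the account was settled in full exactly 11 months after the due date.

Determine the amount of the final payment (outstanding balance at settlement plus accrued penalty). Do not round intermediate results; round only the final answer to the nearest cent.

Balance at month 6: C$2,011,675.6700 × (1 + 0.0095)^6 = C$2,129,099.2311…
After C$1,106,400.00 payment: C$2,129,099.2311… − C$1,106,400.00 = C$1,022,699.2311…
Balance at month 11: C$1,022,699.2311… × (1 + 0.0095)^5 = C$1,072,209.2407…
Penalty: 11 × 0.5% × C$2,011,675.67 = C$110,642.16…
Final settlement = outstanding balance + penalty = C$1,072,209.2407… + C$110,642.16… = C$1,182,851.40

C$1,182,851.40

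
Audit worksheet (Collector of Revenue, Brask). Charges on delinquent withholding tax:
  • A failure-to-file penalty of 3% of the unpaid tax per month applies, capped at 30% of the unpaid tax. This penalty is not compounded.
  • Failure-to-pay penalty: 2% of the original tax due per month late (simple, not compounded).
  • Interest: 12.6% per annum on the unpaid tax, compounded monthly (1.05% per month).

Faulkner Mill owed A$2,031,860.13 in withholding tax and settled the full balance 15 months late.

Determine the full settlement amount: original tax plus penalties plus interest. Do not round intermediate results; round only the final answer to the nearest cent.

A$3,595,620.22

Failure-to-file: 15 × 3% × A$2,031,860.13 = A$914,337.06…, capped at 30% × A$2,031,860.13 = A$609,558.04…
Failure-to-pay penalty = 2% × A$2,031,860.13 × 15 mo = A$609,558.04…
Interest: A$2,031,860.13 × ((1 + 0.0105)^15 − 1) = A$2,031,860.13 × 0.1696200… = A$344,644.0159…
Total = A$2,031,860.13 + A$1,219,116.0780 + A$344,644.0159… = A$3,595,620.22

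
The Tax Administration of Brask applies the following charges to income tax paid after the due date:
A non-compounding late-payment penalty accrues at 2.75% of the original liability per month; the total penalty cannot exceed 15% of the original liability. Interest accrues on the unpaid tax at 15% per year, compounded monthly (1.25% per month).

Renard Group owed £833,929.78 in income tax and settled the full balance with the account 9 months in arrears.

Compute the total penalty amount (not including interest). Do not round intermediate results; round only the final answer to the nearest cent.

£125,089.47

Penalty (uncapped): 9 × 2.75% × £833,929.78 = £206,397.62…; cap = 15% × £833,929.78 = £125,089.47… → penalty = £125,089.47…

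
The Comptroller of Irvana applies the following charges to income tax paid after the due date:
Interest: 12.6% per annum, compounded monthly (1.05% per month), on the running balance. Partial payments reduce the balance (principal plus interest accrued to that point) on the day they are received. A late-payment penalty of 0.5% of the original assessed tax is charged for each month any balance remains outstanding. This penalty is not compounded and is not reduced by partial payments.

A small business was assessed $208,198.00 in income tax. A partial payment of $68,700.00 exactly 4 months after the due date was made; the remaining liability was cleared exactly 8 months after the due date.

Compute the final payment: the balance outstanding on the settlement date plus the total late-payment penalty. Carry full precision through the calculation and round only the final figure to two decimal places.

$163,039.77

Balance at month 4: $208,198.0000 × (1 + 0.0105)^4 = $217,081.0056…
After $68,700.00 payment: $217,081.0056… − $68,700.00 = $148,381.0056…
Balance at month 8: $148,381.0056… × (1 + 0.0105)^4 = $154,711.8507…
Penalty: 8 × 0.5% × $208,198.00 = $8,327.92
Final settlement = outstanding balance + penalty = $154,711.8507… + $8,327.92 = $163,039.77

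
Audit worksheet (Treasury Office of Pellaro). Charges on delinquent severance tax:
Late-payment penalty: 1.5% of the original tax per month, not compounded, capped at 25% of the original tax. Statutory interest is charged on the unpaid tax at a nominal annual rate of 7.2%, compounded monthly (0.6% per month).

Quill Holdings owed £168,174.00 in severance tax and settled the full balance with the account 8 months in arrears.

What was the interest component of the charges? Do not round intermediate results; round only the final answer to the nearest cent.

£8,243.92

Interest: £168,174.00 × ((1 + 0.006)^8 − 1) = £168,174.00 × 0.0490202… = £8,243.9210…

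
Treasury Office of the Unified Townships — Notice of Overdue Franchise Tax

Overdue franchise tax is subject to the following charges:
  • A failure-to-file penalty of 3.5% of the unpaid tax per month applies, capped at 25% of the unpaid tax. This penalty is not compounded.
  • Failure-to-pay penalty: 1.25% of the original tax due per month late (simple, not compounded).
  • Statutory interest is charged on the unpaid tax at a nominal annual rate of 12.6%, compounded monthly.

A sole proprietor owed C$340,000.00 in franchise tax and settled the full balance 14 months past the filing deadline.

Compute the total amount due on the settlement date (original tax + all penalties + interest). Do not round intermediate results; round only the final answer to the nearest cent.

C$538,038.63

Failure-to-file: 14 × 3.5% × C$340,000.00 = C$166,600.00, capped at 25% × C$340,000.00 = C$85,000.00
Failure-to-pay penalty = 1.25% × C$340,000.00 × 14 mo = C$59,500.00
Interest (12.6%/yr ÷ 12 = 1.05%/month): C$340,000.00 × ((1 + 0.0105)^14 − 1) = C$53,538.6278…
Total = C$340,000.00 + C$144,500.0000 + C$53,538.6278… = C$538,038.63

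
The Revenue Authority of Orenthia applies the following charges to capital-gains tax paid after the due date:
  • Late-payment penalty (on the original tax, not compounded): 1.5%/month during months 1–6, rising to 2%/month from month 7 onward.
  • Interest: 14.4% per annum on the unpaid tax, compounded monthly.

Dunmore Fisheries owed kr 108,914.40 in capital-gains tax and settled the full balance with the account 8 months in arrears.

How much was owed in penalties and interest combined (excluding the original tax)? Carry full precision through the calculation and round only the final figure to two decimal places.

kr 25,064.50

Penalty, months 1–6: 6 × 1.5% × kr 108,914.40 = kr 9,802.30…
Penalty, months 7–8: 2 × 2% × kr 108,914.40 = kr 4,356.58…
Interest (14.4%/yr ÷ 12 = 1.2%/month): kr 108,914.40 × ((1 + 0.012)^8 − 1) = kr 10,905.6243…
Penalties + interest = kr 14,158.8720 + kr 10,905.6243… = kr 25,064.50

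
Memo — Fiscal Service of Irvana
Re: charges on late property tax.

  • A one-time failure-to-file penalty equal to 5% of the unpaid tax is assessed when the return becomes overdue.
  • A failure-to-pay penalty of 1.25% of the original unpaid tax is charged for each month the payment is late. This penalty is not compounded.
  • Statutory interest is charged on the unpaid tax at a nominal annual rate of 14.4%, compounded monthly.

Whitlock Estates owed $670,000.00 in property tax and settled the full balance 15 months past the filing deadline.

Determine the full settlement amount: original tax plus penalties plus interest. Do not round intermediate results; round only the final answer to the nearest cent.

Failure-to-file penalty: 5% × $670,000.00 = $33,500.00
Failure-to-pay penalty = 1.25% × $670,000.00 × 15 mo = $125,625.00
Interest (14.4%/yr ÷ 12 = 1.2%/month): $670,000.00 × ((1 + 0.012)^15 − 1) = $131,276.6557…
Total = $670,000.00 + $159,125.0000 + $131,276.6557… = $960,401.66

$960,401.66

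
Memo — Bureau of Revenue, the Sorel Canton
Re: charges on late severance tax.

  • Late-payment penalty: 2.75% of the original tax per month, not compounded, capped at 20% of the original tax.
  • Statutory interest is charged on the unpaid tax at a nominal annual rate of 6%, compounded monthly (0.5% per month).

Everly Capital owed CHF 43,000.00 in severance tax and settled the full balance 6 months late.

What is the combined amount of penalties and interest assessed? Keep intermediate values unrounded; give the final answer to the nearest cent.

CHF 8,401.23

Penalty: 6 × 2.75% × CHF 43,000.00 = CHF 7,095.00 (below the 20% cap of CHF 8,600.00)
Interest: CHF 43,000.00 × ((1 + 0.005)^6 − 1) = CHF 43,000.00 × 0.0303775… = CHF 1,306.2329…
Penalties + interest = CHF 7,095.0000 + CHF 1,306.2329… = CHF 8,401.23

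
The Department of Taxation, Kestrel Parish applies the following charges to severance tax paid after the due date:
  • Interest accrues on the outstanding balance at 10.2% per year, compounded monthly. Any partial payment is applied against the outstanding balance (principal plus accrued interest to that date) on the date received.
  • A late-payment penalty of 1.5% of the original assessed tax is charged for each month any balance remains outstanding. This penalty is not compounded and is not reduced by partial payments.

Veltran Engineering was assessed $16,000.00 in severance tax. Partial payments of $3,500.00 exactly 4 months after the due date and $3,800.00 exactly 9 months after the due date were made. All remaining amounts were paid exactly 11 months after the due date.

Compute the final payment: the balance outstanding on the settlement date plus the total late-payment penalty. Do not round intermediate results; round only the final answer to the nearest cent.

$12,622.72

Monthly rate = 10.2% ÷ 12 = 0.85%
Balance at month 4: $16,000.0000 × (1 + 0.0085)^4 = $16,550.9754…
After $3,500.00 payment: $16,550.9754… − $3,500.00 = $13,050.9754…
Balance at month 9: $13,050.9754… × (1 + 0.0085)^5 = $13,615.1517…
After $3,800.00 payment: $13,615.1517… − $3,800.00 = $9,815.1517…
Balance at month 11: $9,815.1517… × (1 + 0.0085)^2 = $9,982.7184…
Penalty: 11 × 1.5% × $16,000.00 = $2,640.00
Final settlement = outstanding balance + penalty = $9,982.7184… + $2,640.00 = $12,622.72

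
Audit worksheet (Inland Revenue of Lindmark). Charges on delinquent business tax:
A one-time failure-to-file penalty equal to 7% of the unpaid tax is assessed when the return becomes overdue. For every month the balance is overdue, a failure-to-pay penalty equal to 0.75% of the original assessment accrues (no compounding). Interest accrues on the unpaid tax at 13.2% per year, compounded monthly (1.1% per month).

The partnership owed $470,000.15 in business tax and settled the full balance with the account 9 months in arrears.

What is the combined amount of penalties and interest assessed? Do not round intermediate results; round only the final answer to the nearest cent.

$113,255.78

Failure-to-file penalty: 7% × $470,000.15 = $32,900.01…
Failure-to-pay penalty: 9 × 0.75% × $470,000.15 = $31,725.01…
Interest: $470,000.15 × ((1 + 0.011)^9 − 1) = $470,000.15 × 0.1034697… = $48,630.7600…
Penalties + interest = $64,625.0206… + $48,630.7600… = $113,255.78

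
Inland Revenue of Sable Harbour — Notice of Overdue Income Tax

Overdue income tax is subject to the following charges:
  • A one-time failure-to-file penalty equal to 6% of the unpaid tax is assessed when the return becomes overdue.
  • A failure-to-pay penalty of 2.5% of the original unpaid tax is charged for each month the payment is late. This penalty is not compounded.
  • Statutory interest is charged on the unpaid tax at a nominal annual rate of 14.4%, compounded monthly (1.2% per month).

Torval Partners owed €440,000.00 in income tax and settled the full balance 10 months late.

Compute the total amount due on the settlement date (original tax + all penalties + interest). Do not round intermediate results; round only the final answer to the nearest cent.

Failure-to-file penalty: 6% × €440,000.00 = €26,400.00
Failure-to-pay penalty: 10 × 2.5% × €440,000.00 = €110,000.00
Interest: €440,000.00 × ((1 + 0.012)^10 − 1) = €440,000.00 × 0.1266918… = €55,744.3823…
Total = €440,000.00 + €136,400.0000 + €55,744.3823… = €632,144.38

€632,144.38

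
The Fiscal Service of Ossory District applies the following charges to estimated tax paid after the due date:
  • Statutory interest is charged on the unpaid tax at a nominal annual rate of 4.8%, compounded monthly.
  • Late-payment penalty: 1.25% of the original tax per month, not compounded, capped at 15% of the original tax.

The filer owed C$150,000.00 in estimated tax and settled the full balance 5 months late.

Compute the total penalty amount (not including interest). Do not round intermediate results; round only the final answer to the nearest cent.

C$9,375.00

Penalty: 5 × 1.25% × C$150,000.00 = C$9,375.00 (below the 15% cap of C$22,500.00)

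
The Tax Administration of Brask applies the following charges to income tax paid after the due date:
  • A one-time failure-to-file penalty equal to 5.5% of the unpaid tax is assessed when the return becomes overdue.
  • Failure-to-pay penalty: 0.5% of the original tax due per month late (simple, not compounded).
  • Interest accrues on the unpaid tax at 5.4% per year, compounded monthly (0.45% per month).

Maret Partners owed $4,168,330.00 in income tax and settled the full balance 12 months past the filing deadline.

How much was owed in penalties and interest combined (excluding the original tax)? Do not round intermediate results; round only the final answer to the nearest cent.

$710,103.16

Failure-to-file penalty: 5.5% × $4,168,330.00 = $229,258.15
Failure-to-pay penalty: 12 × 0.5% × $4,168,330.00 = $250,099.80
Interest: $4,168,330.00 × ((1 + 0.0045)^12 − 1) = $4,168,330.00 × 0.0553568… = $230,745.2099…
Penalties + interest = $479,357.9500 + $230,745.2099… = $710,103.16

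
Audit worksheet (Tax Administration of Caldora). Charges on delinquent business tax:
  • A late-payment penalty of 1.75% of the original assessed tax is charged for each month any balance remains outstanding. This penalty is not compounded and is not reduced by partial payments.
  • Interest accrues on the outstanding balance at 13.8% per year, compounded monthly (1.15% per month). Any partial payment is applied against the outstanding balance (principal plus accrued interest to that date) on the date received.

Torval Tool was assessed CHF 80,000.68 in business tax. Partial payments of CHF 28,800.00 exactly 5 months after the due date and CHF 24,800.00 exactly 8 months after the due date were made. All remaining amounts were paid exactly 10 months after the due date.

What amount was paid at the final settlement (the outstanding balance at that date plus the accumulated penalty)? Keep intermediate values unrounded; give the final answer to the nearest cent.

CHF 47,823.67

Balance at month 5: CHF 80,000.6800 × (1 + 0.0115)^5 = CHF 84,707.7437…
After CHF 28,800.00 payment: CHF 84,707.7437… − CHF 28,800.00 = CHF 55,907.7437…
Balance at month 8: CHF 55,907.7437… × (1 + 0.0115)^3 = CHF 57,858.8273…
After CHF 24,800.00 payment: CHF 57,858.8273… − CHF 24,800.00 = CHF 33,058.8273…
Balance at month 10: CHF 33,058.8273… × (1 + 0.0115)^2 = CHF 33,823.5524…
Penalty: 10 × 1.75% × CHF 80,000.68 = CHF 14,000.12…
Final settlement = outstanding balance + penalty = CHF 33,823.5524… + CHF 14,000.12… = CHF 47,823.67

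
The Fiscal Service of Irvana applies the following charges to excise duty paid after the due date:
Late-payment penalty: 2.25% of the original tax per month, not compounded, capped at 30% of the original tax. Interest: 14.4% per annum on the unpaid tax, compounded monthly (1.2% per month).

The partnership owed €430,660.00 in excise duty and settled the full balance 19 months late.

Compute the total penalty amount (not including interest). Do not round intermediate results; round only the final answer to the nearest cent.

€129,198.00

Penalty (uncapped): 19 × 2.25% × €430,660.00 = €184,107.15; cap = 30% × €430,660.00 = €129,198.00 → penalty = €129,198.00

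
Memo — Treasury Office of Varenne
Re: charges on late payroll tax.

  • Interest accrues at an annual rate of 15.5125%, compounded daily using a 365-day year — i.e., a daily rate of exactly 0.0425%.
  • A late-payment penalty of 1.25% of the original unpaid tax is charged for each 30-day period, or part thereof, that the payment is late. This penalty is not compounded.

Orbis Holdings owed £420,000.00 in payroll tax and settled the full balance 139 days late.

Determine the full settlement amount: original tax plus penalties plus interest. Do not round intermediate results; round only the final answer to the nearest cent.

£471,803.43

Penalty periods: ⌈139/30⌉ = 5; penalty = 5 × 1.25% × £420,000.00 = £26,250.00
Interest: £420,000.00 × ((1 + 0.000425)^139 − 1) = £420,000.00 × 0.06084149… = £25,553.4251…
Total = £420,000.00 + £26,250.0000 + £25,553.4251… = £471,803.43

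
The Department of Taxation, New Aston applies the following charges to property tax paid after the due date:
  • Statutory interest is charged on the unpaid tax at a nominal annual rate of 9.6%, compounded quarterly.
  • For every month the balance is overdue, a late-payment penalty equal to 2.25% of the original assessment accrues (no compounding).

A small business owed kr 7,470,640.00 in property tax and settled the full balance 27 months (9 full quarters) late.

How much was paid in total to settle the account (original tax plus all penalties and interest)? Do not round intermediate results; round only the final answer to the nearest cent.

kr 13,786,618.18

Late-payment penalty: 27 × 2.25% × kr 7,470,640.00 = kr 4,538,413.80
Interest (9.6%/yr ÷ 4 = 2.4%/quarter): kr 7,470,640.00 × ((1 + 0.024)^9 − 1) = kr 1,777,564.3751…
Total = kr 7,470,640.00 + kr 4,538,413.8000 + kr 1,777,564.3751… = kr 13,786,618.18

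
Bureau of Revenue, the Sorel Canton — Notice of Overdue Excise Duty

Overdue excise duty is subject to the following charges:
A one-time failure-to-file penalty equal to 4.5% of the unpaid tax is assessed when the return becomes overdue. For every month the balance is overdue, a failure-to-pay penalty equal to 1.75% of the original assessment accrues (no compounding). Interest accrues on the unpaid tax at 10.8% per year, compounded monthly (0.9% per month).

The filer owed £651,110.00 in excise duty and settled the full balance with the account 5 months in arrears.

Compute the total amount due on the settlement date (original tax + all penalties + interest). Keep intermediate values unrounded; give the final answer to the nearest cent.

Failure-to-file penalty: 4.5% × £651,110.00 = £29,299.95
Failure-to-pay penalty = 1.75% × £651,110.00 × 5 mo = £56,972.13…
Interest: £651,110.00 × ((1 + 0.009)^5 − 1) = £651,110.00 × 0.0458173… = £29,832.1171…
Total = £651,110.00 + £86,272.0750 + £29,832.1171… = £767,214.19

£767,214.19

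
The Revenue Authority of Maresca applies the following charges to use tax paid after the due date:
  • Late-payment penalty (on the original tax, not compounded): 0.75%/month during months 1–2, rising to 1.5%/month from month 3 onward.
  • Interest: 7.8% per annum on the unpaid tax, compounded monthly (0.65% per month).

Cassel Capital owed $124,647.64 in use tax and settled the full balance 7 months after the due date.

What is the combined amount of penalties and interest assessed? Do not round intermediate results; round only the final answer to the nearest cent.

Penalty, months 1–2: 2 × 0.75% × $124,647.64 = $1,869.71…
Penalty, months 3–7: 5 × 1.5% × $124,647.64 = $9,348.57…
Interest: $124,647.64 × ((1 + 0.0065)^7 − 1) = $124,647.64 × 0.0463969… = $5,783.2672…
Penalties + interest = $11,218.2876 + $5,783.2672… = $17,001.55

$17,001.55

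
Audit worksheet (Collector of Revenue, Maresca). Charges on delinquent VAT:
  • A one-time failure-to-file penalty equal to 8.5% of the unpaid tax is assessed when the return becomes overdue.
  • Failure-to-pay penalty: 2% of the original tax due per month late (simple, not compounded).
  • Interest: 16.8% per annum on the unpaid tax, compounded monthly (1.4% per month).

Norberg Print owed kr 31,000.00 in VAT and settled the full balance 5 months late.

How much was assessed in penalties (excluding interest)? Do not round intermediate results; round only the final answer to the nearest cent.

kr 5,735.00

Failure-to-file penalty: 8.5% × kr 31,000.00 = kr 2,635.00
Failure-to-pay penalty: 5 × 2% × kr 31,000.00 = kr 3,100.00
Total penalty = kr 2,635.00 + kr 3,100.00 = kr 5,735.00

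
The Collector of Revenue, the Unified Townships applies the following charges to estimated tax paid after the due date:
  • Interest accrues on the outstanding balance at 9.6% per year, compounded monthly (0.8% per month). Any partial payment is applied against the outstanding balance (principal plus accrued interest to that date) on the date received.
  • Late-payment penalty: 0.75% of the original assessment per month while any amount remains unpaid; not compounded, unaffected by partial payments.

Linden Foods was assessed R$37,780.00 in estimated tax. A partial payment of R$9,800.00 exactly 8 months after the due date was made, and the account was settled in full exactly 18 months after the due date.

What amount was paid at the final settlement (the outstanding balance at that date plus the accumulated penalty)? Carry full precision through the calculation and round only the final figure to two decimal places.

Balance at month 8: R$37,780.0000 × (1 + 0.008)^8 = R$40,266.7159…
After R$9,800.00 payment: R$40,266.7159… − R$9,800.00 = R$30,466.7159…
Balance at month 18: R$30,466.7159… × (1 + 0.008)^10 = R$32,993.6956…
Penalty: 18 × 0.75% × R$37,780.00 = R$5,100.30
Final settlement = outstanding balance + penalty = R$32,993.6956… + R$5,100.30 = R$38,094.00

R$38,094.00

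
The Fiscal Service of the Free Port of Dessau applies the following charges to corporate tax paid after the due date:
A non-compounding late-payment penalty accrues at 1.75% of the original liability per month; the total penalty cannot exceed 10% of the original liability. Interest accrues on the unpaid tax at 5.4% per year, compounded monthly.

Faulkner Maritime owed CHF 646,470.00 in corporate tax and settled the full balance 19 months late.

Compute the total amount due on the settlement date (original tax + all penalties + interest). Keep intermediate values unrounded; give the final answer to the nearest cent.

Penalty (uncapped): 19 × 1.75% × CHF 646,470.00 = CHF 214,951.28…; cap = 10% × CHF 646,470.00 = CHF 64,647.00 → penalty = CHF 64,647.00
Interest (5.4%/yr ÷ 12 = 0.45%/month): CHF 646,470.00 × ((1 + 0.0045)^19 − 1) = CHF 57,569.8739…
Total = CHF 646,470.00 + CHF 64,647.0000 + CHF 57,569.8739… = CHF 768,686.87

CHF 768,686.87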